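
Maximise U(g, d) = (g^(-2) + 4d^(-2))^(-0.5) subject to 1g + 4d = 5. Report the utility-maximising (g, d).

g* = 1, d* = 1

For CES with ρ = -2, MRS = (1/4)·(d/g)^3.
Tangency: set MRS = p_g/p_d = 1/4 = 0.25.
So (d/g)^3 = 1; taking the cube root, d/g = 1, i.e. d = g.
Substitute into the budget 1·g + 4·d = 5: 5·g = 5, so g* = 1 and d* = 1.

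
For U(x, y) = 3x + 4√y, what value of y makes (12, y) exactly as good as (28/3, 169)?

U(28/3, 169) = 80.
Set U(12, y) = 80 and solve.
With x = 12: 4√y = 80 − 3·12 = 44, so √y = 11 and y = 121.
Check: U(12, 121) = 80.

y = 121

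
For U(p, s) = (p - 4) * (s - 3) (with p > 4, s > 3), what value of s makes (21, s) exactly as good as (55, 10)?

s = 24

U(55, 10) = 357.
Set U(21, s) = 357 and solve.
With p = 21: (21 − 4) = 17, so (s − 3) = 357/17 = 21.
So s = 3 + 21 = 24.
Check: U(21, 24) = 357.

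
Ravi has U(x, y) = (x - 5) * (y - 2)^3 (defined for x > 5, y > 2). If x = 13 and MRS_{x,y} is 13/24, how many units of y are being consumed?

y = 15

MU_x = (y−2)^3, MU_y = 3·(x−5)·(y−2)^2.
MRS = (1/3)·(y−2)/(x−5).
Substitute x = 13: MRS = (y − 2)/24. Setting this equal to 13/24 gives y − 2 = (13/24)·24 = 13, so y = 15.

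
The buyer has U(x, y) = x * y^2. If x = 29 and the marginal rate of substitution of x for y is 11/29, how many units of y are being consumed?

y = 22

MU_x = y^2 and MU_y = 2·x·y.
MRS = MU_x/MU_y = (1/2)·y/x.
Substitute x = 29: MRS = y/58. Setting y/58 = 11/29 gives y = (11/29)·58 = 22.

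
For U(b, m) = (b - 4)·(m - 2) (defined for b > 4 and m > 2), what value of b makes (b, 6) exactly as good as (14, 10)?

b = 24

U(14, 10) = 80.
Set U(b, 6) = 80 and solve.
With m = 6: (6 − 2) = 4, so (b − 4) = 80/4 = 20.
So b = 4 + 20 = 24.
Check: U(24, 6) = 80.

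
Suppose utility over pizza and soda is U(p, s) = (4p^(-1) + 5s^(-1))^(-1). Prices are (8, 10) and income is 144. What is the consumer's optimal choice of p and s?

For CES with ρ = -1, MRS = (4/5)·(s/p)^2.
Tangency: set MRS = p_p/p_s = 8/10 = 0.8.
So (s/p)^2 = 1; taking the square root, s/p = 1, i.e. s = p.
Substitute into the budget 8·p + 10·s = 144: 18·p = 144, so p* = 8 and s* = 8.

p* = 8, s* = 8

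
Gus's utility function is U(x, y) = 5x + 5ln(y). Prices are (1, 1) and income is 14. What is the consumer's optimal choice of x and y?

MU_x = 5, MU_y = 5/y.
MRS = 5 ÷ (5/y).
Tangency: set MRS = p_x/p_y = 1/1 = 1.
MRS depends only on y: y = 1 ⇒ y* = 1.
From the budget, 1·x = 14 − 1·1 = 13, so x* = 13.

x* = 13, y* = 1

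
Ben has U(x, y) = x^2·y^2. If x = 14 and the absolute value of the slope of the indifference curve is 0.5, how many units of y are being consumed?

y = 7

MU_x = 2·x·y^2 and MU_y = 2·x^2·y.
MRS = MU_x/MU_y = y/x.
Substitute x = 14: MRS = y/14. Setting y/14 = 0.5 gives y = 0.5·14 = 7.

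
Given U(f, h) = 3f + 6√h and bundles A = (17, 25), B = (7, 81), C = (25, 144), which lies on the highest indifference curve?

Evaluate utility at each bundle:
U(A) = 81.000.
U(B) = 75.000.
U(C) = 147.000.
Highest utility is C, so C ≻ A ≻ B.

Bundle C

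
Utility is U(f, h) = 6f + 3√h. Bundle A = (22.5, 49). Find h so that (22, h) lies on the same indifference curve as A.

U(22.5, 49) = 156.
Set U(22, h) = 156 and solve.
With f = 22: 3√h = 156 − 6·22 = 24, so √h = 8 and h = 64.
Check: U(22, 64) = 156.

h = 64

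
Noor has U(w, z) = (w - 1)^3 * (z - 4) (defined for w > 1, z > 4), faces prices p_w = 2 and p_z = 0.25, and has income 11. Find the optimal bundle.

w* = 4, z* = 12

MU_w = 3·(w−1)^2·(z−4), MU_z = (w−1)^3.
MRS = (3/1)·(z−4)/(w−1).
Tangency: set MRS = p_w/p_z = 2/0.25 = 8.
So (3/1)·(z − 4)/(w − 1) = 8, i.e. (z − 4) = (8/3)·(w − 1).
Rewrite the budget in excess-of-subsistence terms: 2·(w − 1) + 0.25·(z − 4) = 11 − 2·1 − 0.25·4 = 8.
Substituting, (8/3)·(w − 1) = 8, so w − 1 = 3 and w* = 4.
Then z − 4 = (8/3)·3 = 8, so z* = 12.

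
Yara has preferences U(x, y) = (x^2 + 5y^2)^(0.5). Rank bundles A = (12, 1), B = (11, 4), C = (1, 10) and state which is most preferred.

Bundle C

Evaluate utility at each bundle:
U(A) = 12.207.
U(B) = 14.177.
U(C) = 22.383.
Highest utility is C, so C ≻ B ≻ A.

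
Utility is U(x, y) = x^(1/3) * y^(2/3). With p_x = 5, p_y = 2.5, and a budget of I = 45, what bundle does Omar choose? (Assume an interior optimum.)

x* = 3, y* = 12

MU_x = 1/3·x^(-2/3)·y^(2/3) and MU_y = 2/3·x^(1/3)·y^(-1/3).
MRS = MU_x/MU_y = (0.5)·y/x.
Tangency: set MRS = p_x/p_y = 5/2.5 = 2.
So (0.5)·y/x = 2, i.e. y = 4·x.
Substitute into the budget 5·x + 2.5·y = 45: 15·x = 45, so x* = 3.
Then y* = 4·3 = 12.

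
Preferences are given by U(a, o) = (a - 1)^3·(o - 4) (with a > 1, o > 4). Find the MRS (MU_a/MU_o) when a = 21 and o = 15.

MRS = 1.65

MU_a = 3·(a−1)^2·(o−4), MU_o = (a−1)^3.
MRS = (3/1)·(o−4)/(a−1).
At (21, 15): MRS = 1.65.
So at (21, 15) the consumer would give up 1.65 units of o for one more unit of a.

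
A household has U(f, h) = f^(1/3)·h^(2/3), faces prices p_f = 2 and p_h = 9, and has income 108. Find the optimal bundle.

MU_f = 1/3·f^(-2/3)·h^(2/3) and MU_h = 2/3·f^(1/3)·h^(-1/3).
MRS = MU_f/MU_h = (0.5)·h/f.
Tangency: set MRS = p_f/p_h = 2/9.
So (0.5)·h/f = 2/9, i.e. h = (4/9)·f.
Substitute into the budget 2·f + 9·h = 108: 6·f = 108, so f* = 18.
Then h* = (4/9)·18 = 8.

f* = 18, h* = 8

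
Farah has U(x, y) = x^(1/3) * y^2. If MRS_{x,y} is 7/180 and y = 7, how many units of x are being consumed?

MU_x = 1/3·x^(-2/3)·y^2 and MU_y = 2·x^(1/3)·y.
MRS = MU_x/MU_y = (1/6)·y/x.
Substitute y = 7: MRS = (7/6)/x. Setting (7/6)/x = 7/180 gives x = (7/6)/(7/180) = 30.

x = 30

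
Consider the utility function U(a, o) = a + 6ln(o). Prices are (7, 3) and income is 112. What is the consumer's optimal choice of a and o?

a* = 10, o* = 14

MU_a = 1, MU_o = 6/o.
MRS = 1 ÷ (6/o).
Tangency: set MRS = p_a/p_o = 7/3.
MRS depends only on o: (1/6)·o = 7/3 ⇒ o* = (7/3)/(1/6) = 14.
From the budget, 7·a = 112 − 3·14 = 70, so a* = 10.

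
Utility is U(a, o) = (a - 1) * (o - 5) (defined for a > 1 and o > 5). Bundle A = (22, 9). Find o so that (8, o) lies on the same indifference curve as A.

U(22, 9) = 84.
Set U(8, o) = 84 and solve.
With a = 8: (8 − 1) = 7, so (o − 5) = 84/7 = 12.
So o = 5 + 12 = 17.
Check: U(8, 17) = 84.

o = 17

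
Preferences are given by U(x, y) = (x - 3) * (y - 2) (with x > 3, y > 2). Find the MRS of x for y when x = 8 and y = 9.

MRS = 1.4

MU_x = (y−2), MU_y = (x−3).
MRS = (y−2)/(x−3).
At (8, 9): MRS = 1.4.
So at (8, 9) the consumer would give up 1.4 units of y for one more unit of x.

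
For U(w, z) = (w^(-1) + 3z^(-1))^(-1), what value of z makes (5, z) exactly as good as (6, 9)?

U depends on (w, z) only through S = w^(-1) + 3z^(-1), so equal utility means equal S. At (6, 9): S = 0.5.
With w = 5: 5^(-1) = 0.2, so 3z^(-1) = 0.5 − 0.2 = 0.3, i.e. z^(-1) = 0.1.
Hence z = 1/0.1 = 10.
Check: U(5, 10) = 2.

z = 10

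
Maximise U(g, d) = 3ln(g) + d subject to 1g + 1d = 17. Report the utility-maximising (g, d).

MU_g = 3/g, MU_d = 1.
MRS = 3/g ÷ 1.
Tangency: set MRS = p_g/p_d = 1/1 = 1.
MRS depends only on g: 3/g = 1 ⇒ g* = 3/1 = 3.
From the budget, 1·d = 17 − 1·3 = 14, so d* = 14.

g* = 3, d* = 14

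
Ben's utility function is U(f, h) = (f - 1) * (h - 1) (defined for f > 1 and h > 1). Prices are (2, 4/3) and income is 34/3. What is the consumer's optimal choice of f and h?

MU_f = (h−1), MU_h = (f−1).
MRS = (h−1)/(f−1).
Tangency: set MRS = p_f/p_h = 2/(4/3) = 1.5.
So (h − 1)/(f − 1) = 1.5, i.e. (h − 1) = 1.5·(f − 1).
Rewrite the budget in excess-of-subsistence terms: 2·(f − 1) + (4/3)·(h − 1) = 34/3 − 2·1 − (4/3)·1 = 8.
Substituting, 4·(f − 1) = 8, so f − 1 = 2 and f* = 3.
Then h − 1 = 1.5·2 = 3, so h* = 4.

f* = 3, h* = 4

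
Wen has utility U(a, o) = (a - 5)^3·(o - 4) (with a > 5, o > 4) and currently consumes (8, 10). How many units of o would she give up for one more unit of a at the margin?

MU_a = 3·(a−5)^2·(o−4), MU_o = (a−5)^3.
MRS = (3/1)·(o−4)/(a−5).
At (8, 10): MRS = 6.
So at (8, 10) the consumer would give up 6 units of o for one more unit of a.

MRS = 6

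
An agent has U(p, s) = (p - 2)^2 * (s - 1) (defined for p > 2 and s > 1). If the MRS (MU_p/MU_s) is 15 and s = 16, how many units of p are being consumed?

MU_p = 2·(p−2)·(s−1), MU_s = (p−2)^2.
MRS = (2/1)·(s−1)/(p−2).
Substitute s = 16: MRS = 30/(p − 2). Setting this equal to 15 gives p − 2 = 30/15 = 2, so p = 4.

p = 4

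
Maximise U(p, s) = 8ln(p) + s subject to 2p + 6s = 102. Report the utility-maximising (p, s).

p* = 24, s* = 9

MU_p = 8/p, MU_s = 1.
MRS = 8/p ÷ 1.
Tangency: set MRS = p_p/p_s = 2/6 = 1/3.
MRS depends only on p: 8/p = 1/3 ⇒ p* = 8/(1/3) = 24.
From the budget, 6·s = 102 − 2·24 = 54, so s* = 9.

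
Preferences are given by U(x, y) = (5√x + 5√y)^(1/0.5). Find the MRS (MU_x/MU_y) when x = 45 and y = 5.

MRS = 1/3

For CES with ρ = 0.5, MRS = √(y/x).
At (45, 5): MRS = 1/3.
The indifference curve has slope −1/3 at this bundle.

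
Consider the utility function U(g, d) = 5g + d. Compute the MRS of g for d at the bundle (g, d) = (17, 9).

MRS = 5

MU_g = 5, MU_d = 1, so MRS = 5/1 = 5 at every bundle.
At (17, 9): MRS = 5.
The indifference curve has slope −5 at this bundle.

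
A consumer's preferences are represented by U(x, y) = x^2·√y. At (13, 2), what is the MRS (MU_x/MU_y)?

MU_x = 2·x·√y and MU_y = 0.5·x^2·y^(-0.5).
MRS = MU_x/MU_y = (4)·y/x.
At (13, 2): MRS = 8/13.
So at (13, 2) the consumer would give up 8/13 units of y for one more unit of x.

MRS = 8/13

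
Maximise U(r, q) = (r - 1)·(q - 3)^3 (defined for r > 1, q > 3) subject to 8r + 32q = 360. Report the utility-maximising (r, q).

MU_r = (q−3)^3, MU_q = 3·(r−1)·(q−3)^2.
MRS = (1/3)·(q−3)/(r−1).
Tangency: set MRS = p_r/p_q = 8/32 = 0.25.
So (1/3)·(q − 3)/(r − 1) = 0.25, i.e. (q − 3) = 0.75·(r − 1).
Rewrite the budget in excess-of-subsistence terms: 8·(r − 1) + 32·(q − 3) = 360 − 8·1 − 32·3 = 256.
Substituting, 32·(r − 1) = 256, so r − 1 = 8 and r* = 9.
Then q − 3 = 0.75·8 = 6, so q* = 9.

r* = 9, q* = 9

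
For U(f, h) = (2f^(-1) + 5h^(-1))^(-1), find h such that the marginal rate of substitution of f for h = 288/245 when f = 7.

For CES with ρ = -1, MRS = (2/5)·(h/f)^2.
Setting (2/5)·(h/7)^2 = 288/245 gives (h/7)^2 = 144/49, so h/7 = 12/7 and h = 12.

h = 12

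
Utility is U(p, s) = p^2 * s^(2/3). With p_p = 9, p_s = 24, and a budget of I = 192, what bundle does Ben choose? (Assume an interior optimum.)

p* = 16, s* = 2

MU_p = 2·p·s^(2/3) and MU_s = 2/3·p^2·s^(-1/3).
MRS = MU_p/MU_s = (3)·s/p.
Tangency: set MRS = p_p/p_s = 9/24 = 0.375.
So (3)·s/p = 0.375, i.e. s = 0.125·p.
Substitute into the budget 9·p + 24·s = 192: 12·p = 192, so p* = 16.
Then s* = 0.125·16 = 2.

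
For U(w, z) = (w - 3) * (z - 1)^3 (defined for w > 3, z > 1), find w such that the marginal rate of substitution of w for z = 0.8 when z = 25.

w = 13

MU_w = (z−1)^3, MU_z = 3·(w−3)·(z−1)^2.
MRS = (1/3)·(z−1)/(w−3).
Substitute z = 25: MRS = 8/(w − 3). Setting this equal to 0.8 gives w − 3 = 8/0.8 = 10, so w = 13.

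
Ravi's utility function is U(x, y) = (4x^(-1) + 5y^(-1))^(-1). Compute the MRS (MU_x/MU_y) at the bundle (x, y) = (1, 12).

MRS = 115.2

For CES with ρ = -1, MRS = (4/5)·(y/x)^2.
At (1, 12): MRS = 115.2.
The indifference curve has slope −115.2 at this bundle.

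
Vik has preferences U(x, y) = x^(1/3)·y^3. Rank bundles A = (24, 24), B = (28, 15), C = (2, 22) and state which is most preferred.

Evaluate utility at each bundle:
U(A) = 39875.316.
U(B) = 10248.488.
U(C) = 13415.639.
Highest utility is A, so A ≻ C ≻ B.

Bundle A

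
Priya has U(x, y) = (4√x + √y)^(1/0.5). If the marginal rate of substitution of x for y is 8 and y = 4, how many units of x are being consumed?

x = 1

For CES with ρ = 0.5, MRS = (4/1)·√(y/x).
Setting (4/1)·√(4/x) = 8 gives √(4/x) = 2, so 4/x = 4 and x = 1.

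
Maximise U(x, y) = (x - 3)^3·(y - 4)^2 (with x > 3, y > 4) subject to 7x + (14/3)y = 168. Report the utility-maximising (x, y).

MU_x = 3·(x−3)^2·(y−4)^2, MU_y = 2·(x−3)^3·(y−4).
MRS = (3/2)·(y−4)/(x−3).
Tangency: set MRS = p_x/p_y = 7/(14/3) = 1.5.
So (3/2)·(y − 4)/(x − 3) = 1.5, i.e. (y − 4) = (x − 3).
Rewrite the budget in excess-of-subsistence terms: 7·(x − 3) + (14/3)·(y − 4) = 168 − 7·3 − (14/3)·4 = 385/3.
Substituting, (35/3)·(x − 3) = 385/3, so x − 3 = 11 and x* = 14.
Then y − 4 = 11, so y* = 15.

x* = 14, y* = 15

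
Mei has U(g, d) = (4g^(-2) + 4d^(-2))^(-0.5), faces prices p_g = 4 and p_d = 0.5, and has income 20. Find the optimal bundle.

g* = 4, d* = 8

For CES with ρ = -2, MRS = (d/g)^3.
Tangency: set MRS = p_g/p_d = 4/0.5 = 8.
So (d/g)^3 = 8; taking the cube root, d/g = 2, i.e. d = 2·g.
Substitute into the budget 4·g + 0.5·d = 20: 5·g = 20, so g* = 4 and d* = 2·4 = 8.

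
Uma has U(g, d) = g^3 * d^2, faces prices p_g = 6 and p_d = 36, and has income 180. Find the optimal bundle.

MU_g = 3·g^2·d^2 and MU_d = 2·g^3·d.
MRS = MU_g/MU_d = (3/2)·d/g.
Tangency: set MRS = p_g/p_d = 6/36 = 1/6.
So (3/2)·d/g = 1/6, i.e. d = (1/9)·g.
Substitute into the budget 6·g + 36·d = 180: 10·g = 180, so g* = 18.
Then d* = (1/9)·18 = 2.

g* = 18, d* = 2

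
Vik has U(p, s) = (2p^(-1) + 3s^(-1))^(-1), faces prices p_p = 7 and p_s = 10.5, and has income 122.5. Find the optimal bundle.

For CES with ρ = -1, MRS = (2/3)·(s/p)^2.
Tangency: set MRS = p_p/p_s = 7/10.5 = 2/3.
So (s/p)^2 = 1; taking the square root, s/p = 1, i.e. s = p.
Substitute into the budget 7·p + 10.5·s = 122.5: 17.5·p = 122.5, so p* = 7 and s* = 7.

p* = 7, s* = 7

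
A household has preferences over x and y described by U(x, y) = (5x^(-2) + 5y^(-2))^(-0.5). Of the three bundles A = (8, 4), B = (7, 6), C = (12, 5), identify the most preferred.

Bundle C

Evaluate utility at each bundle:
U(A) = 1.600.
U(B) = 2.037.
U(C) = 2.064.
Highest utility is C, so C ≻ B ≻ A.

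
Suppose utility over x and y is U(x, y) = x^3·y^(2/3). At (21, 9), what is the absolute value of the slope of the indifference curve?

MRS = 27/14

MU_x = 3·x^2·y^(2/3) and MU_y = 2/3·x^3·y^(-1/3).
MRS = MU_x/MU_y = (4.5)·y/x.
At (21, 9): MRS = 27/14.
So at (21, 9) the consumer would give up 27/14 units of y for one more unit of x.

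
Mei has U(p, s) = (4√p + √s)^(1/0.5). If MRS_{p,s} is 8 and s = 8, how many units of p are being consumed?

For CES with ρ = 0.5, MRS = (4/1)·√(s/p).
Setting (4/1)·√(8/p) = 8 gives √(8/p) = 2, so 8/p = 4 and p = 2.

p = 2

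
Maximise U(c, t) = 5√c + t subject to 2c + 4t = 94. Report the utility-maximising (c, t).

c* = 25, t* = 11

MU_c = 5/(2√c), MU_t = 1.
MRS = 5/(2√c) ÷ 1.
Tangency: set MRS = p_c/p_t = 2/4 = 0.5.
MRS depends only on c: 2.5/√c = 0.5 ⇒ √c = 2.5/0.5 = 5 ⇒ c* = 25.
From the budget, 4·t = 94 − 2·25 = 44, so t* = 11.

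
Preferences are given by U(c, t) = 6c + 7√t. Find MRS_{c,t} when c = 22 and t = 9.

MRS = 36/7

MU_c = 6, MU_t = 7/(2√t).
MRS = 6 ÷ (7/(2√t)).
At (22, 9): MRS = 36/7.
So at (22, 9) the consumer would give up 36/7 units of t for one more unit of c.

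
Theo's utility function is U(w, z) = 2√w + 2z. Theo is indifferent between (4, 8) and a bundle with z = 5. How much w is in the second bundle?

U(4, 8) = 20.
Set U(w, 5) = 20 and solve.
With z = 5: 2√w = 20 − 2·5 = 10, so √w = 5 and w = 25.
Check: U(25, 5) = 20.

w = 25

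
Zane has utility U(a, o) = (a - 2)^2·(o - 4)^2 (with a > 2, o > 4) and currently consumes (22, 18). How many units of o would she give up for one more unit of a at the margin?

MU_a = 2·(a−2)·(o−4)^2, MU_o = 2·(a−2)^2·(o−4).
MRS = (o−4)/(a−2).
At (22, 18): MRS = 0.7.
The indifference curve has slope −0.7 at this bundle.

MRS = 0.7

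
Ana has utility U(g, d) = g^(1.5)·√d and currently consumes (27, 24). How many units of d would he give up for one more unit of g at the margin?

MRS = 8/3

MU_g = 1.5·√g·√d and MU_d = 0.5·g^(1.5)·d^(-0.5).
MRS = MU_g/MU_d = (3)·d/g.
At (27, 24): MRS = 8/3.
So at (27, 24) the consumer would give up 8/3 units of d for one more unit of g.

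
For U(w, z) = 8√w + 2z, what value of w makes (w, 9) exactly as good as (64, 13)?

U(64, 13) = 90.
Set U(w, 9) = 90 and solve.
With z = 9: 8√w = 90 − 2·9 = 72, so √w = 9 and w = 81.
Check: U(81, 9) = 90.

w = 81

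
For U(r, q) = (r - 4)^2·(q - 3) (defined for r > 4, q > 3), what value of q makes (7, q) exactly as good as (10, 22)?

q = 79

U(10, 22) = 684.
Set U(7, q) = 684 and solve.
With r = 7: (7 − 4)^2 = 9, so (q − 3) = 684/9 = 76.
So q = 3 + 76 = 79.
Check: U(7, 79) = 684.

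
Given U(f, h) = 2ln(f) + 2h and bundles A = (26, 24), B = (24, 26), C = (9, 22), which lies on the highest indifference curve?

Evaluate utility at each bundle:
U(A) = 54.516.
U(B) = 58.356.
U(C) = 48.394.
Highest utility is B, so B ≻ A ≻ C.

Bundle B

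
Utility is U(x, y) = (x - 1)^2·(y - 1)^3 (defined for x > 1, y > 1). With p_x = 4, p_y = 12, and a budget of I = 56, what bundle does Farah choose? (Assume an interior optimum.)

MU_x = 2·(x−1)·(y−1)^3, MU_y = 3·(x−1)^2·(y−1)^2.
MRS = (2/3)·(y−1)/(x−1).
Tangency: set MRS = p_x/p_y = 4/12 = 1/3.
So (2/3)·(y − 1)/(x − 1) = 1/3, i.e. (y − 1) = 0.5·(x − 1).
Rewrite the budget in excess-of-subsistence terms: 4·(x − 1) + 12·(y − 1) = 56 − 4·1 − 12·1 = 40.
Substituting, 10·(x − 1) = 40, so x − 1 = 4 and x* = 5.
Then y − 1 = 0.5·4 = 2, so y* = 3.

x* = 5, y* = 3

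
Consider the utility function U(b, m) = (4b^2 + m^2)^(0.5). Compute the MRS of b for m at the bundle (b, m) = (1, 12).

MRS = 1/3

For CES with ρ = 2, MRS = (4/1)·(m/b)^(-1).
At (1, 12): MRS = 1/3.
That is, one extra unit of b is worth 1/3 units of m at the margin.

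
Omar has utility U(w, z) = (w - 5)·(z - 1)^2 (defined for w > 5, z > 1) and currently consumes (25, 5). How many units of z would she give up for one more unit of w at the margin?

MU_w = (z−1)^2, MU_z = 2·(w−5)·(z−1).
MRS = (1/2)·(z−1)/(w−5).
At (25, 5): MRS = 0.1.
The indifference curve has slope −0.1 at this bundle.

MRS = 0.1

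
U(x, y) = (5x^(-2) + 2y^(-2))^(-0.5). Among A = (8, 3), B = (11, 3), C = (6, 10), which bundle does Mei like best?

Evaluate utility at each bundle:
U(A) = 1.825.
U(B) = 1.948.
U(C) = 2.509.
Highest utility is C, so C ≻ B ≻ A.

Bundle C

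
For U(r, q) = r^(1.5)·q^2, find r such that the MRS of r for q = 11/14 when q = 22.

r = 21

MU_r = 1.5·√r·q^2 and MU_q = 2·r^(1.5)·q.
MRS = MU_r/MU_q = (0.75)·q/r.
Substitute q = 22: MRS = 16.5/r. Setting 16.5/r = 11/14 gives r = 16.5/(11/14) = 21.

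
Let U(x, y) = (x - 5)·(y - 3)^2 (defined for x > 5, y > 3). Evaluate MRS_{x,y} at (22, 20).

MU_x = (y−3)^2, MU_y = 2·(x−5)·(y−3).
MRS = (1/2)·(y−3)/(x−5).
At (22, 20): MRS = 0.5.
That is, one extra unit of x is worth 0.5 units of y at the margin.

MRS = 0.5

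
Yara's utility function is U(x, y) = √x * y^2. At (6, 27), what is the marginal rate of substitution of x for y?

MU_x = 0.5·x^(-0.5)·y^2 and MU_y = 2·√x·y.
MRS = MU_x/MU_y = (0.25)·y/x.
At (6, 27): MRS = 1.125.
So at (6, 27) the consumer would give up 1.125 units of y for one more unit of x.

MRS = 1.125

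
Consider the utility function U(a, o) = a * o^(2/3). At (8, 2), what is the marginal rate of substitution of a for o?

MU_a = o^(2/3) and MU_o = 2/3·a·o^(-1/3).
MRS = MU_a/MU_o = (1.5)·o/a.
At (8, 2): MRS = 0.375.
That is, one extra unit of a is worth 0.375 units of o at the margin.

MRS = 0.375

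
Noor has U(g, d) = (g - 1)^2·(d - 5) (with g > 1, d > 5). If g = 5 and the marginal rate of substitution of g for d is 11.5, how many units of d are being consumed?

MU_g = 2·(g−1)·(d−5), MU_d = (g−1)^2.
MRS = (2/1)·(d−5)/(g−1).
Substitute g = 5: MRS = (d − 5)/2. Setting this equal to 11.5 gives d − 5 = 11.5·2 = 23, so d = 28.

d = 28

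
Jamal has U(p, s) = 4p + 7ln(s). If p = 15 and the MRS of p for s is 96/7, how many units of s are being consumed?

MU_p = 4, MU_s = 7/s.
MRS = 4 ÷ (7/s).
MRS depends only on s: (4/7)·s = 96/7 ⇒ s = (96/7)/(4/7) = 24.

s = 24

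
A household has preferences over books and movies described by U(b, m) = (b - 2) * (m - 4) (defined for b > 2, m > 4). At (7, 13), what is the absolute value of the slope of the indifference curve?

MU_b = (m−4), MU_m = (b−2).
MRS = (m−4)/(b−2).
At (7, 13): MRS = 1.8.
So at (7, 13) the consumer would give up 1.8 units of m for one more unit of b.

MRS = 1.8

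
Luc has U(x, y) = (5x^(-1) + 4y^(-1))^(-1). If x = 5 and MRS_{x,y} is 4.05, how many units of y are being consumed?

For CES with ρ = -1, MRS = (5/4)·(y/x)^2.
Setting (5/4)·(y/5)^2 = 4.05 gives (y/5)^2 = 81/25, so y/5 = 1.8 and y = 9.

y = 9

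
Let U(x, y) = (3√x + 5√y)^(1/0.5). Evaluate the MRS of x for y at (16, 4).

MRS = 0.3

For CES with ρ = 0.5, MRS = (3/5)·√(y/x).
At (16, 4): MRS = 0.3.
The indifference curve has slope −0.3 at this bundle.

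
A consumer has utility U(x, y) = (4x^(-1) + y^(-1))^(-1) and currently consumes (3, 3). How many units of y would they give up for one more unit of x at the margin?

For CES with ρ = -1, MRS = (4/1)·(y/x)^2.
At (3, 3): MRS = 4.
That is, one extra unit of x is worth 4 units of y at the margin.

MRS = 4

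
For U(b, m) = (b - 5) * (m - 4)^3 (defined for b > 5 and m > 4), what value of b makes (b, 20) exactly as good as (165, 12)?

b = 25

U(165, 12) = 81920.
Set U(b, 20) = 81920 and solve.
With m = 20: (20 − 4)^3 = 4096, so (b − 5) = 81920/4096 = 20.
So b = 5 + 20 = 25.
Check: U(25, 20) = 81920.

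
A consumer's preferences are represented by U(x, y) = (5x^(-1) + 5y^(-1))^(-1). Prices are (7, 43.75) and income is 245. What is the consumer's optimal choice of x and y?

x* = 10, y* = 4

For CES with ρ = -1, MRS = (y/x)^2.
Tangency: set MRS = p_x/p_y = 7/43.75 = 4/25.
So (y/x)^2 = 4/25; taking the square root, y/x = 0.4, i.e. y = 0.4·x.
Substitute into the budget 7·x + 43.75·y = 245: 24.5·x = 245, so x* = 10 and y* = 0.4·10 = 4.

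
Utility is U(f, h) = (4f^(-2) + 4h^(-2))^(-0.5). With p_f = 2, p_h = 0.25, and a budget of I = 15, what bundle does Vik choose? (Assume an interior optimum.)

f* = 6, h* = 12

For CES with ρ = -2, MRS = (h/f)^3.
Tangency: set MRS = p_f/p_h = 2/0.25 = 8.
So (h/f)^3 = 8; taking the cube root, h/f = 2, i.e. h = 2·f.
Substitute into the budget 2·f + 0.25·h = 15: 2.5·f = 15, so f* = 6 and h* = 2·6 = 12.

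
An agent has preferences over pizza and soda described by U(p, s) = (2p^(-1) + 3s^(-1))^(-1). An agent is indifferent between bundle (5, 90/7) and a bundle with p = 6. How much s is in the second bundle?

s = 10

U depends on (p, s) only through S = 2p^(-1) + 3s^(-1), so equal utility means equal S. At (5, 90/7): S = 19/30.
With p = 6: 2·6^(-1) = 1/3, so 3s^(-1) = 19/30 − 1/3 = 0.3, i.e. s^(-1) = 0.1.
Hence s = 1/0.1 = 10.
Check: U(6, 10) = 1.5789.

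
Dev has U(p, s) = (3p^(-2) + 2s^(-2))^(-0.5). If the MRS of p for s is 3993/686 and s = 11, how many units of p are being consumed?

p = 7

For CES with ρ = -2, MRS = (3/2)·(s/p)^3.
Setting (3/2)·(11/p)^3 = 3993/686 gives (11/p)^3 = 1331/343, so 11/p = 11/7 and p = 7.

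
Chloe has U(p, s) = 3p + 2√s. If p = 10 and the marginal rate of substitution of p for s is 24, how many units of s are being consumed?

s = 64

MU_p = 3, MU_s = 2/(2√s).
MRS = 3 ÷ (2/(2√s)).
MRS depends only on s: 3·√s = 24 ⇒ √s = 24/3 = 8 ⇒ s = 64.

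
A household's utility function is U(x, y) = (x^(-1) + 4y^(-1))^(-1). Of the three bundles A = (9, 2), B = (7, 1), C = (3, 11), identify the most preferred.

Evaluate utility at each bundle:
U(A) = 0.474.
U(B) = 0.241.
U(C) = 1.435.
Highest utility is C, so C ≻ A ≻ B.

Bundle C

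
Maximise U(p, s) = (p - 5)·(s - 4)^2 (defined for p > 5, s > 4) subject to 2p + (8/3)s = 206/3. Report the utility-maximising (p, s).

MU_p = (s−4)^2, MU_s = 2·(p−5)·(s−4).
MRS = (1/2)·(s−4)/(p−5).
Tangency: set MRS = p_p/p_s = 2/(8/3) = 0.75.
So (1/2)·(s − 4)/(p − 5) = 0.75, i.e. (s − 4) = 1.5·(p − 5).
Rewrite the budget in excess-of-subsistence terms: 2·(p − 5) + (8/3)·(s − 4) = 206/3 − 2·5 − (8/3)·4 = 48.
Substituting, 6·(p − 5) = 48, so p − 5 = 8 and p* = 13.
Then s − 4 = 1.5·8 = 12, so s* = 16.

p* = 13, s* = 16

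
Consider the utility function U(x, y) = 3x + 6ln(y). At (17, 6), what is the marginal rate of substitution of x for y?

MRS = 3

MU_x = 3, MU_y = 6/y.
MRS = 3 ÷ (6/y).
At (17, 6): MRS = 3.
So at (17, 6) the consumer would give up 3 units of y for one more unit of x.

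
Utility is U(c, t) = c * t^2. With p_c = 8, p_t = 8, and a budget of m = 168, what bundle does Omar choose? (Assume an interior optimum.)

c* = 7, t* = 14

MU_c = t^2 and MU_t = 2·c·t.
MRS = MU_c/MU_t = (1/2)·t/c.
Tangency: set MRS = p_c/p_t = 8/8 = 1.
So (1/2)·t/c = 1, i.e. t = 2·c.
Substitute into the budget 8·c + 8·t = 168: 24·c = 168, so c* = 7.
Then t* = 2·7 = 14.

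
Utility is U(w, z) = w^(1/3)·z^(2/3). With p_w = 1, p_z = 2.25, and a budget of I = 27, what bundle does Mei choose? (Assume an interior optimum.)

MU_w = 1/3·w^(-2/3)·z^(2/3) and MU_z = 2/3·w^(1/3)·z^(-1/3).
MRS = MU_w/MU_z = (0.5)·z/w.
Tangency: set MRS = p_w/p_z = 1/2.25 = 4/9.
So (0.5)·z/w = 4/9, i.e. z = (8/9)·w.
Substitute into the budget 1·w + 2.25·z = 27: 3·w = 27, so w* = 9.
Then z* = (8/9)·9 = 8.

w* = 9, z* = 8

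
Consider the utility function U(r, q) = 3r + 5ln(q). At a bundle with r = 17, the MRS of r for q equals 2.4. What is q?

q = 4

MU_r = 3, MU_q = 5/q.
MRS = 3 ÷ (5/q).
MRS depends only on q: 0.6·q = 2.4 ⇒ q = 2.4/0.6 = 4.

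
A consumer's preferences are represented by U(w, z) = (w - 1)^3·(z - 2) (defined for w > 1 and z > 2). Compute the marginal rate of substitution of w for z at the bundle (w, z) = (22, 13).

MU_w = 3·(w−1)^2·(z−2), MU_z = (w−1)^3.
MRS = (3/1)·(z−2)/(w−1).
At (22, 13): MRS = 11/7.
So at (22, 13) the consumer would give up 11/7 units of z for one more unit of w.

MRS = 11/7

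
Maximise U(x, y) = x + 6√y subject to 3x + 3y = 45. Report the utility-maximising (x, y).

MU_x = 1, MU_y = 6/(2√y).
MRS = 1 ÷ (6/(2√y)).
Tangency: set MRS = p_x/p_y = 3/3 = 1.
MRS depends only on y: (1/3)·√y = 1 ⇒ √y = 1/(1/3) = 3 ⇒ y* = 9.
From the budget, 3·x = 45 − 3·9 = 18, so x* = 6.

x* = 6, y* = 9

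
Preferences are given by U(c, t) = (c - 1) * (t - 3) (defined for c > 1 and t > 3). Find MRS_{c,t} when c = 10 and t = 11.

MU_c = (t−3), MU_t = (c−1).
MRS = (t−3)/(c−1).
At (10, 11): MRS = 8/9.
So at (10, 11) the consumer would give up 8/9 units of t for one more unit of c.

MRS = 8/9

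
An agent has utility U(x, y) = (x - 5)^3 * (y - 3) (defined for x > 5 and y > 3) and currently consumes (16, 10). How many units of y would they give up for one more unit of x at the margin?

MU_x = 3·(x−5)^2·(y−3), MU_y = (x−5)^3.
MRS = (3/1)·(y−3)/(x−5).
At (16, 10): MRS = 21/11.
So at (16, 10) the consumer would give up 21/11 units of y for one more unit of x.

MRS = 21/11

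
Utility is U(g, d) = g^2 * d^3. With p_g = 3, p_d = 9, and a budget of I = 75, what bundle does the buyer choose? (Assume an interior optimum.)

g* = 10, d* = 5

MU_g = 2·g·d^3 and MU_d = 3·g^2·d^2.
MRS = MU_g/MU_d = (2/3)·d/g.
Tangency: set MRS = p_g/p_d = 3/9 = 1/3.
So (2/3)·d/g = 1/3, i.e. d = 0.5·g.
Substitute into the budget 3·g + 9·d = 75: 7.5·g = 75, so g* = 10.
Then d* = 0.5·10 = 5.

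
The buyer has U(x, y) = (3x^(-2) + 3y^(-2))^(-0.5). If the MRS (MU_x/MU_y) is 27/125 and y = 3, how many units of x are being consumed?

For CES with ρ = -2, MRS = (y/x)^3.
Setting (3/x)^3 = 27/125 gives 3/x = 0.6 and x = 5.

x = 5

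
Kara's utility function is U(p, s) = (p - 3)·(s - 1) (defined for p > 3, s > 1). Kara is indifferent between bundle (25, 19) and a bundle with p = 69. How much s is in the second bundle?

s = 7

U(25, 19) = 396.
Set U(69, s) = 396 and solve.
With p = 69: (69 − 3) = 66, so (s − 1) = 396/66 = 6.
So s = 1 + 6 = 7.
Check: U(69, 7) = 396.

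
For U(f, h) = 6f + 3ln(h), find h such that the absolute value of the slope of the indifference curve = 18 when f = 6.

h = 9

MU_f = 6, MU_h = 3/h.
MRS = 6 ÷ (3/h).
MRS depends only on h: 2·h = 18 ⇒ h = 18/2 = 9.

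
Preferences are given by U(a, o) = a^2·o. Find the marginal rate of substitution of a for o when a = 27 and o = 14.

MU_a = 2·a·o and MU_o = a^2.
MRS = MU_a/MU_o = (2/1)·o/a.
At (27, 14): MRS = 28/27.
The indifference curve has slope −28/27 at this bundle.

MRS = 28/27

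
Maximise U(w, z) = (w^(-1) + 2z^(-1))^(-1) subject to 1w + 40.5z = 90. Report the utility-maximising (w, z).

For CES with ρ = -1, MRS = (1/2)·(z/w)^2.
Tangency: set MRS = p_w/p_z = 1/40.5 = 2/81.
So (z/w)^2 = 4/81; taking the square root, z/w = 2/9, i.e. z = (2/9)·w.
Substitute into the budget 1·w + 40.5·z = 90: 10·w = 90, so w* = 9 and z* = (2/9)·9 = 2.

w* = 9, z* = 2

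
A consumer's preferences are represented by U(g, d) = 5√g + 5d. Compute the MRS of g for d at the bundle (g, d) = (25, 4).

MRS = 0.1

MU_g = 5/(2√g), MU_d = 5.
MRS = 5/(2√g) ÷ 5.
At (25, 4): MRS = 0.1.
So at (25, 4) the consumer would give up 0.1 units of d for one more unit of g.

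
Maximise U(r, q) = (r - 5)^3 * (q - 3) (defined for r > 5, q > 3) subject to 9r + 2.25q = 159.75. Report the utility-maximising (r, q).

r* = 14, q* = 15

MU_r = 3·(r−5)^2·(q−3), MU_q = (r−5)^3.
MRS = (3/1)·(q−3)/(r−5).
Tangency: set MRS = p_r/p_q = 9/2.25 = 4.
So (3/1)·(q − 3)/(r − 5) = 4, i.e. (q − 3) = (4/3)·(r − 5).
Rewrite the budget in excess-of-subsistence terms: 9·(r − 5) + 2.25·(q − 3) = 159.75 − 9·5 − 2.25·3 = 108.
Substituting, 12·(r − 5) = 108, so r − 5 = 9 and r* = 14.
Then q − 3 = (4/3)·9 = 12, so q* = 15.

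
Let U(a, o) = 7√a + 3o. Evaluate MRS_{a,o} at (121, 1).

MRS = 7/66

MU_a = 7/(2√a), MU_o = 3.
MRS = 7/(2√a) ÷ 3.
At (121, 1): MRS = 7/66.
That is, one extra unit of a is worth 7/66 units of o at the margin.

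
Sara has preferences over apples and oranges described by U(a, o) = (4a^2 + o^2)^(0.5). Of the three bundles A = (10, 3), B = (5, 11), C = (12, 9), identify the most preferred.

Bundle C

Evaluate utility at each bundle:
U(A) = 20.224.
U(B) = 14.866.
U(C) = 25.632.
Highest utility is C, so C ≻ A ≻ B.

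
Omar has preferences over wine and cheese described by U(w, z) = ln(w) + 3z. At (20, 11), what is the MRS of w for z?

MRS = 1/60

MU_w = 1/w, MU_z = 3.
MRS = 1/w ÷ 3.
At (20, 11): MRS = 1/60.
That is, one extra unit of w is worth 1/60 units of z at the margin.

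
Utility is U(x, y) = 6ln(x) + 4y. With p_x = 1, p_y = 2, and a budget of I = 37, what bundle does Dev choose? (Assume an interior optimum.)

MU_x = 6/x, MU_y = 4.
MRS = 6/x ÷ 4.
Tangency: set MRS = p_x/p_y = 1/2 = 0.5.
MRS depends only on x: 1.5/x = 0.5 ⇒ x* = 1.5/0.5 = 3.
From the budget, 2·y = 37 − 1·3 = 34, so y* = 17.

x* = 3, y* = 17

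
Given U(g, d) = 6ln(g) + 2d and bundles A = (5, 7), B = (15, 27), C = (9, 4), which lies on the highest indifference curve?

Evaluate utility at each bundle:
U(A) = 23.657.
U(B) = 70.248.
U(C) = 21.183.
Highest utility is B, so B ≻ A ≻ C.

Bundle B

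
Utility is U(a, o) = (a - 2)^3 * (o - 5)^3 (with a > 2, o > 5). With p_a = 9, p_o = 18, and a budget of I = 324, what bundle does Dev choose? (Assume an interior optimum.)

a* = 14, o* = 11

MU_a = 3·(a−2)^2·(o−5)^3, MU_o = 3·(a−2)^3·(o−5)^2.
MRS = (o−5)/(a−2).
Tangency: set MRS = p_a/p_o = 9/18 = 0.5.
So (o − 5)/(a − 2) = 0.5, i.e. (o − 5) = 0.5·(a − 2).
Rewrite the budget in excess-of-subsistence terms: 9·(a − 2) + 18·(o − 5) = 324 − 9·2 − 18·5 = 216.
Substituting, 18·(a − 2) = 216, so a − 2 = 12 and a* = 14.
Then o − 5 = 0.5·12 = 6, so o* = 11.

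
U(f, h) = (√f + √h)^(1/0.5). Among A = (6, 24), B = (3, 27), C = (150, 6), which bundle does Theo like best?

Bundle C

Evaluate utility at each bundle:
U(A) = 54.000.
U(B) = 48.000.
U(C) = 216.000.
Highest utility is C, so C ≻ A ≻ B.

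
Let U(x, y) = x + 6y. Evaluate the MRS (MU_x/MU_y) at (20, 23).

MRS = 1/6

MU_x = 1, MU_y = 6, so MRS = 1/6 at every bundle.
At (20, 23): MRS = 1/6.
So at (20, 23) the consumer would give up 1/6 units of y for one more unit of x.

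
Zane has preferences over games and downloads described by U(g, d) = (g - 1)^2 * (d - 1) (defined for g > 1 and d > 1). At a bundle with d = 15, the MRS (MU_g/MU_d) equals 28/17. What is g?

g = 18

MU_g = 2·(g−1)·(d−1), MU_d = (g−1)^2.
MRS = (2/1)·(d−1)/(g−1).
Substitute d = 15: MRS = 28/(g − 1). Setting this equal to 28/17 gives g − 1 = 28/(28/17) = 17, so g = 18.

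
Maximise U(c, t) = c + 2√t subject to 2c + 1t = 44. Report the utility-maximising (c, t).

MU_c = 1, MU_t = 2/(2√t).
MRS = 1 ÷ (2/(2√t)).
Tangency: set MRS = p_c/p_t = 2/1 = 2.
MRS depends only on t: √t = 2 ⇒ √t = 2 ⇒ t* = 4.
From the budget, 2·c = 44 − 1·4 = 40, so c* = 20.

c* = 20, t* = 4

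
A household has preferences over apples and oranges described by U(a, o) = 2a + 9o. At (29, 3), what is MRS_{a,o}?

MU_a = 2, MU_o = 9, so MRS = 2/9 at every bundle.
At (29, 3): MRS = 2/9.
So at (29, 3) the consumer would give up 2/9 units of o for one more unit of a.

MRS = 2/9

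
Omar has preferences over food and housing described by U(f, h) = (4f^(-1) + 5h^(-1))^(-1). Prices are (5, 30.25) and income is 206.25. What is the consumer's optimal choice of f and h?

f* = 11, h* = 5

For CES with ρ = -1, MRS = (4/5)·(h/f)^2.
Tangency: set MRS = p_f/p_h = 5/30.25 = 20/121.
So (h/f)^2 = 25/121; taking the square root, h/f = 5/11, i.e. h = (5/11)·f.
Substitute into the budget 5·f + 30.25·h = 206.25: 18.75·f = 206.25, so f* = 11 and h* = (5/11)·11 = 5.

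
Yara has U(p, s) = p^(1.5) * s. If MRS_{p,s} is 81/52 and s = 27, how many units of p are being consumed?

MU_p = 1.5·√p·s and MU_s = p^(1.5).
MRS = MU_p/MU_s = (1.5)·s/p.
Substitute s = 27: MRS = 40.5/p. Setting 40.5/p = 81/52 gives p = 40.5/(81/52) = 26.

p = 26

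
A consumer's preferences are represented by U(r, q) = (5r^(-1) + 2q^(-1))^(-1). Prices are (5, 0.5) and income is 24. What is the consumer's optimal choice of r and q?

For CES with ρ = -1, MRS = (5/2)·(q/r)^2.
Tangency: set MRS = p_r/p_q = 5/0.5 = 10.
So (q/r)^2 = 4; taking the square root, q/r = 2, i.e. q = 2·r.
Substitute into the budget 5·r + 0.5·q = 24: 6·r = 24, so r* = 4 and q* = 2·4 = 8.

r* = 4, q* = 8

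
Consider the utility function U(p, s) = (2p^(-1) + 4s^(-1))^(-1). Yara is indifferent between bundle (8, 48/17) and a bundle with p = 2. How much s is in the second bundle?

s = 6

U depends on (p, s) only through S = 2p^(-1) + 4s^(-1), so equal utility means equal S. At (8, 48/17): S = 5/3.
With p = 2: 2·2^(-1) = 1, so 4s^(-1) = 5/3 − 1 = 2/3, i.e. s^(-1) = 1/6.
Hence s = 1/(1/6) = 6.
Check: U(2, 6) = 0.6.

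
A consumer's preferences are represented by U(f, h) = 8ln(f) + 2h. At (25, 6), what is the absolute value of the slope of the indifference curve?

MU_f = 8/f, MU_h = 2.
MRS = 8/f ÷ 2.
At (25, 6): MRS = 4/25.
So at (25, 6) the consumer would give up 4/25 units of h for one more unit of f.

MRS = 4/25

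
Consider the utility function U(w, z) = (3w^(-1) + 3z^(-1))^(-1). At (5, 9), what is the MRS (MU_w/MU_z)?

For CES with ρ = -1, MRS = (z/w)^2.
At (5, 9): MRS = 81/25.
So at (5, 9) the consumer would give up 81/25 units of z for one more unit of w.

MRS = 81/25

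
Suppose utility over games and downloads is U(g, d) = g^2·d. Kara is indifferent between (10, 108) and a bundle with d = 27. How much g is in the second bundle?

U(10, 108) = 10800.
Set U(g, 27) = 10800 and solve.
With d = 27: g^2 = 10800/27 = 400; taking the square root, g = 20.
Check: U(20, 27) = 10800.

g = 20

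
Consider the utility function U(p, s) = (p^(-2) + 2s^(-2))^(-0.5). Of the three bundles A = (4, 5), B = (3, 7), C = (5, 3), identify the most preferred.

Bundle A

Evaluate utility at each bundle:
U(A) = 2.649.
U(B) = 2.566.
U(C) = 1.953.
Highest utility is A, so A ≻ B ≻ C.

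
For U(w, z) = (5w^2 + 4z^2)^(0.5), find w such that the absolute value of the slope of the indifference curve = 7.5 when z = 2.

For CES with ρ = 2, MRS = (5/4)·(z/w)^(-1).
Setting (5/4)·(2/w)^(-1) = 7.5 gives (2/w)^(-1) = 6, so 2/w = 1/6 and w = 12.

w = 12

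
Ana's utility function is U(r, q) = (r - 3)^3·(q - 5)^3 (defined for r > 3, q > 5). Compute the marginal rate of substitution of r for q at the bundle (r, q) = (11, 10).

MU_r = 3·(r−3)^2·(q−5)^3, MU_q = 3·(r−3)^3·(q−5)^2.
MRS = (q−5)/(r−3).
At (11, 10): MRS = 0.625.
So at (11, 10) the consumer would give up 0.625 units of q for one more unit of r.

MRS = 0.625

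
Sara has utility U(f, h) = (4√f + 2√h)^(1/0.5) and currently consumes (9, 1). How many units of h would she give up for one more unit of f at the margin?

For CES with ρ = 0.5, MRS = (4/2)·√(h/f).
At (9, 1): MRS = 2/3.
So at (9, 1) the consumer would give up 2/3 units of h for one more unit of f.

MRS = 2/3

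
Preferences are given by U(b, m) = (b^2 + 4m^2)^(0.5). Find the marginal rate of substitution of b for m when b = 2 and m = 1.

For CES with ρ = 2, MRS = (1/4)·(m/b)^(-1).
At (2, 1): MRS = 0.5.
That is, one extra unit of b is worth 0.5 units of m at the margin.

MRS = 0.5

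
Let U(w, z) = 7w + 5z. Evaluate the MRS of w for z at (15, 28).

MRS = 1.4

MU_w = 7, MU_z = 5, so MRS = 7/5 = 1.4 at every bundle.
At (15, 28): MRS = 1.4.
That is, one extra unit of w is worth 1.4 units of z at the margin.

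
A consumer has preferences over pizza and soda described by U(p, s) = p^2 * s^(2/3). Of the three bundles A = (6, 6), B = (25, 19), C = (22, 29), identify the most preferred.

Bundle C

Evaluate utility at each bundle:
U(A) = 118.869.
U(B) = 4450.230.
U(C) = 4568.539.
Highest utility is C, so C ≻ B ≻ A.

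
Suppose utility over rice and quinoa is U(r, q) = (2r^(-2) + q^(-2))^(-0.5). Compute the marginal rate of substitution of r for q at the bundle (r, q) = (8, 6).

For CES with ρ = -2, MRS = (2/1)·(q/r)^3.
At (8, 6): MRS = 27/32.
That is, one extra unit of r is worth 27/32 units of q at the margin.

MRS = 27/32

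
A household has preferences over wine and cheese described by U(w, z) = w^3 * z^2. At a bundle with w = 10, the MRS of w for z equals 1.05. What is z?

z = 7

MU_w = 3·w^2·z^2 and MU_z = 2·w^3·z.
MRS = MU_w/MU_z = (3/2)·z/w.
Substitute w = 10: MRS = z/(20/3). Setting z/(20/3) = 1.05 gives z = 1.05·(20/3) = 7.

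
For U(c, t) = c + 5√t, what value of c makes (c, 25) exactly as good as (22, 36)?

c = 27

U(22, 36) = 52.
Set U(c, 25) = 52 and solve.
With t = 25: √25 = 5, so c = 52 − 5·5 = 27.
Check: U(27, 25) = 52.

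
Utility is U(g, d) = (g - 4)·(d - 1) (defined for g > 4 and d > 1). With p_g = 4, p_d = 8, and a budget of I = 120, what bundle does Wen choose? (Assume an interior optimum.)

g* = 16, d* = 7

MU_g = (d−1), MU_d = (g−4).
MRS = (d−1)/(g−4).
Tangency: set MRS = p_g/p_d = 4/8 = 0.5.
So (d − 1)/(g − 4) = 0.5, i.e. (d − 1) = 0.5·(g − 4).
Rewrite the budget in excess-of-subsistence terms: 4·(g − 4) + 8·(d − 1) = 120 − 4·4 − 8·1 = 96.
Substituting, 8·(g − 4) = 96, so g − 4 = 12 and g* = 16.
Then d − 1 = 0.5·12 = 6, so d* = 7.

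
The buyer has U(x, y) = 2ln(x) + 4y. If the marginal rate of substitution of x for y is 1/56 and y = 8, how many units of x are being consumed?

x = 28

MU_x = 2/x, MU_y = 4.
MRS = 2/x ÷ 4.
MRS depends only on x: 0.5/x = 1/56 ⇒ x = 0.5/(1/56) = 28.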